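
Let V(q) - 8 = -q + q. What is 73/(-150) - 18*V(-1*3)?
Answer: -21673/150 ≈ -144.49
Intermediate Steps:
V(q) = 8 (V(q) = 8 + (-q + q) = 8 + 0 = 8)
73/(-150) - 18*V(-1*3) = 73/(-150) - 18*8 = 73*(-1/150) - 144 = -73/150 - 144 = -21673/150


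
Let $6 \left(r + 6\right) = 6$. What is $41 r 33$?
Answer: $-6765$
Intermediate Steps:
$r = -5$ ($r = -6 + \frac{1}{6} \cdot 6 = -6 + 1 = -5$)
$41 r 33 = 41 \left(-5\right) 33 = \left(-205\right) 33 = -6765$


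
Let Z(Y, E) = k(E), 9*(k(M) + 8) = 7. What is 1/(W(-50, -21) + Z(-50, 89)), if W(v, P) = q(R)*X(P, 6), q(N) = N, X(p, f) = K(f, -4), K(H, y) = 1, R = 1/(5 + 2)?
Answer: -63/446 ≈ -0.14126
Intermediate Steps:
R = ⅐ (R = 1/7 = ⅐ ≈ 0.14286)
k(M) = -65/9 (k(M) = -8 + (⅑)*7 = -8 + 7/9 = -65/9)
X(p, f) = 1
W(v, P) = ⅐ (W(v, P) = (⅐)*1 = ⅐)
Z(Y, E) = -65/9
1/(W(-50, -21) + Z(-50, 89)) = 1/(⅐ - 65/9) = 1/(-446/63) = -63/446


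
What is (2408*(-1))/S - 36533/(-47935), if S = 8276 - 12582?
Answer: 136369289/103204055 ≈ 1.3214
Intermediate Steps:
S = -4306
(2408*(-1))/S - 36533/(-47935) = (2408*(-1))/(-4306) - 36533/(-47935) = -2408*(-1/4306) - 36533*(-1/47935) = 1204/2153 + 36533/47935 = 136369289/103204055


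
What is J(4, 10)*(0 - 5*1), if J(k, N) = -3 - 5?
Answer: 40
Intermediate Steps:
J(k, N) = -8
J(4, 10)*(0 - 5*1) = -8*(0 - 5*1) = -8*(0 - 5) = -8*(-5) = 40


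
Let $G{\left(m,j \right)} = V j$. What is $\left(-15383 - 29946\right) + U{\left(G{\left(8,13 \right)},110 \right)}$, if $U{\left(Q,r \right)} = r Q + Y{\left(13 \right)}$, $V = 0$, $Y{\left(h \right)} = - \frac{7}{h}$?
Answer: $- \frac{589284}{13} \approx -45330.0$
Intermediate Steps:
$G{\left(m,j \right)} = 0$ ($G{\left(m,j \right)} = 0 j = 0$)
$U{\left(Q,r \right)} = - \frac{7}{13} + Q r$ ($U{\left(Q,r \right)} = r Q - \frac{7}{13} = Q r - \frac{7}{13} = - \frac{7}{13} + Q r$)
$\left(-15383 - 29946\right) + U{\left(G{\left(8,13 \right)},110 \right)} = \left(-15383 - 29946\right) + \left(- \frac{7}{13} + 0 \cdot 110\right) = -45329 + \left(- \frac{7}{13} + 0\right) = -45329 - \frac{7}{13} = - \frac{589284}{13}$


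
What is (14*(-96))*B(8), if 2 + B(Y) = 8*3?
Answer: -29568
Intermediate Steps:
B(Y) = 22 (B(Y) = -2 + 8*3 = -2 + 24 = 22)
(14*(-96))*B(8) = (14*(-96))*22 = -1344*22 = -29568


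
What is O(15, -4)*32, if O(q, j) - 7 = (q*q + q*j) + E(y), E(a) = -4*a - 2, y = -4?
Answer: 5952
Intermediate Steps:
E(a) = -2 - 4*a
O(q, j) = 21 + q² + j*q (O(q, j) = 7 + ((q*q + q*j) + (-2 - 4*(-4))) = 7 + ((q² + j*q) + (-2 + 16)) = 7 + ((q² + j*q) + 14) = 7 + (14 + q² + j*q) = 21 + q² + j*q)
O(15, -4)*32 = (21 + 15² - 4*15)*32 = (21 + 225 - 60)*32 = 186*32 = 5952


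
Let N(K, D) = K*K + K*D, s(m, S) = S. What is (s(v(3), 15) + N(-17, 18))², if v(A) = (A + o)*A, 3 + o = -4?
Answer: 4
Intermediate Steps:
o = -7 (o = -3 - 4 = -7)
v(A) = A*(-7 + A) (v(A) = (A - 7)*A = (-7 + A)*A = A*(-7 + A))
N(K, D) = K² + D*K
(s(v(3), 15) + N(-17, 18))² = (15 - 17*(18 - 17))² = (15 - 17*1)² = (15 - 17)² = (-2)² = 4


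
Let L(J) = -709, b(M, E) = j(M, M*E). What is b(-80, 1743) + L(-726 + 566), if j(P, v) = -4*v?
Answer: 557051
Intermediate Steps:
b(M, E) = -4*E*M (b(M, E) = -4*M*E = -4*E*M)
b(-80, 1743) + L(-726 + 566) = -4*1743*(-80) - 709 = 557760 - 709 = 557051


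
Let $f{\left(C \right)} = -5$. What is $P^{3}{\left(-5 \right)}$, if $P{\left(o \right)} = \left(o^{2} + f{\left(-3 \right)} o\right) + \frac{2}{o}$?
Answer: $\frac{15252992}{125} \approx 1.2202 \cdot 10^{5}$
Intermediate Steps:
$P{\left(o \right)} = o^{2} - 5 o + \frac{2}{o}$ ($P{\left(o \right)} = \left(o^{2} - 5 o\right) + \frac{2}{o} = o^{2} - 5 o + \frac{2}{o}$)
$P^{3}{\left(-5 \right)} = \left(\frac{2 + \left(-5\right)^{2} \left(-5 - 5\right)}{-5}\right)^{3} = \left(- \frac{2 + 25 \left(-10\right)}{5}\right)^{3} = \left(- \frac{2 - 250}{5}\right)^{3} = \left(\left(- \frac{1}{5}\right) \left(-248\right)\right)^{3} = \left(\frac{248}{5}\right)^{3} = \frac{15252992}{125}$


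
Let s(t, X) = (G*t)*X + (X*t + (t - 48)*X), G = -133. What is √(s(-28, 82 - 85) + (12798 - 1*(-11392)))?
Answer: √13330 ≈ 115.46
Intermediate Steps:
s(t, X) = X*(-48 + t) - 132*X*t (s(t, X) = (-133*t)*X + (X*t + (t - 48)*X) = -133*X*t + (X*t + (-48 + t)*X) = -133*X*t + (X*t + X*(-48 + t)) = X*(-48 + t) - 132*X*t)
√(s(-28, 82 - 85) + (12798 - 1*(-11392))) = √(-(82 - 85)*(48 + 131*(-28)) + (12798 - 1*(-11392))) = √(-1*(-3)*(48 - 3668) + (12798 + 11392)) = √(-1*(-3)*(-3620) + 24190) = √(-10860 + 24190) = √13330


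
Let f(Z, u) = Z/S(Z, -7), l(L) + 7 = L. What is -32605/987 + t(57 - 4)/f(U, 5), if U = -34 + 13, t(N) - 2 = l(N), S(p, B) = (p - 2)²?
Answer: -175147/141 ≈ -1242.2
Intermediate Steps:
S(p, B) = (-2 + p)²
l(L) = -7 + L
t(N) = -5 + N (t(N) = 2 + (-7 + N) = -5 + N)
U = -21
f(Z, u) = Z/(-2 + Z)² (f(Z, u) = Z/((-2 + Z)²) = Z/(-2 + Z)²)
-32605/987 + t(57 - 4)/f(U, 5) = -32605/987 + (-5 + (57 - 4))/((-21/(-2 - 21)²)) = -32605*1/987 + (-5 + 53)/((-21/(-23)²)) = -32605/987 + 48/((-21*1/529)) = -32605/987 + 48/(-21/529) = -32605/987 + 48*(-529/21) = -32605/987 - 8464/7 = -175147/141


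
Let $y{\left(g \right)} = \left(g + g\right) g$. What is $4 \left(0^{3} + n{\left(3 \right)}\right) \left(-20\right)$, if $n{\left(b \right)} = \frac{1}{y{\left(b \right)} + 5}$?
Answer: $- \frac{80}{23} \approx -3.4783$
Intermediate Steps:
$y{\left(g \right)} = 2 g^{2}$ ($y{\left(g \right)} = 2 g g = 2 g^{2}$)
$n{\left(b \right)} = \frac{1}{5 + 2 b^{2}}$ ($n{\left(b \right)} = \frac{1}{2 b^{2} + 5} = \frac{1}{5 + 2 b^{2}}$)
$4 \left(0^{3} + n{\left(3 \right)}\right) \left(-20\right) = 4 \left(0^{3} + \frac{1}{5 + 2 \cdot 3^{2}}\right) \left(-20\right) = 4 \left(0 + \frac{1}{5 + 2 \cdot 9}\right) \left(-20\right) = 4 \left(0 + \frac{1}{5 + 18}\right) \left(-20\right) = 4 \left(0 + \frac{1}{23}\right) \left(-20\right) = 4 \cdot \frac{1}{23} \left(-20\right) = 4 \left(- \frac{20}{23}\right) = - \frac{80}{23}$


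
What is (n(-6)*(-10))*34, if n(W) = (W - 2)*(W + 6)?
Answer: 0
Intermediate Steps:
n(W) = (-2 + W)*(6 + W)
(n(-6)*(-10))*34 = ((-12 + (-6)² + 4*(-6))*(-10))*34 = ((-12 + 36 - 24)*(-10))*34 = (0*(-10))*34 = 0*34 = 0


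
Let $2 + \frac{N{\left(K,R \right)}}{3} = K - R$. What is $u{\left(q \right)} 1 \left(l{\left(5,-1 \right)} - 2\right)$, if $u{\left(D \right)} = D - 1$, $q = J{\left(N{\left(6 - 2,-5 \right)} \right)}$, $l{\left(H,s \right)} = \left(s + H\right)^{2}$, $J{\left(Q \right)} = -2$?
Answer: $-42$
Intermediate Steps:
$N{\left(K,R \right)} = -6 - 3 R + 3 K$ ($N{\left(K,R \right)} = -6 + 3 \left(K - R\right) = -6 + \left(- 3 R + 3 K\right) = -6 - 3 R + 3 K$)
$l{\left(H,s \right)} = \left(H + s\right)^{2}$
$q = -2$
$u{\left(D \right)} = -1 + D$
$u{\left(q \right)} 1 \left(l{\left(5,-1 \right)} - 2\right) = \left(-1 - 2\right) 1 \left(\left(5 - 1\right)^{2} - 2\right) = \left(-3\right) 1 \left(4^{2} - 2\right) = - 3 \left(16 - 2\right) = \left(-3\right) 14 = -42$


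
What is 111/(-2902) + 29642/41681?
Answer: 81394493/120958262 ≈ 0.67291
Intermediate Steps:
111/(-2902) + 29642/41681 = 111*(-1/2902) + 29642*(1/41681) = -111/2902 + 29642/41681 = 81394493/120958262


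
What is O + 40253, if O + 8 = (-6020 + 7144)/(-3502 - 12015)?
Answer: 624480541/15517 ≈ 40245.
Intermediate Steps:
O = -125260/15517 (O = -8 + (-6020 + 7144)/(-3502 - 12015) = -8 + 1124/(-15517) = -8 + 1124*(-1/15517) = -8 - 1124/15517 = -125260/15517 ≈ -8.0724)
O + 40253 = -125260/15517 + 40253 = 624480541/15517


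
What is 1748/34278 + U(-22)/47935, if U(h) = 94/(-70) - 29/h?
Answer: 32258970659/632599633050 ≈ 0.050994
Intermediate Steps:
U(h) = -47/35 - 29/h (U(h) = 94*(-1/70) - 29/h = -47/35 - 29/h)
1748/34278 + U(-22)/47935 = 1748/34278 + (-47/35 - 29/(-22))/47935 = 1748*(1/34278) + (-47/35 - 29*(-1/22))*(1/47935) = 874/17139 + (-47/35 + 29/22)*(1/47935) = 874/17139 - 19/770*1/47935 = 874/17139 - 19/36909950 = 32258970659/632599633050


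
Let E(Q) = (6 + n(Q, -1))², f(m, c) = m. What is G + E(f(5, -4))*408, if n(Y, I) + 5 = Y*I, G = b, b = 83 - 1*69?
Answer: 6542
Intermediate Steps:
b = 14 (b = 83 - 69 = 14)
G = 14
n(Y, I) = -5 + I*Y (n(Y, I) = -5 + Y*I = -5 + I*Y)
E(Q) = (1 - Q)² (E(Q) = (6 + (-5 - Q))² = (1 - Q)²)
G + E(f(5, -4))*408 = 14 + (-1 + 5)²*408 = 14 + 4²*408 = 14 + 16*408 = 14 + 6528 = 6542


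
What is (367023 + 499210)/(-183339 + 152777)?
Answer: -866233/30562 ≈ -28.343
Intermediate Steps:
(367023 + 499210)/(-183339 + 152777) = 866233/(-30562) = 866233*(-1/30562) = -866233/30562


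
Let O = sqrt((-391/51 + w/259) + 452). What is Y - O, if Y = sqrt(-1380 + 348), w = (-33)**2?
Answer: -sqrt(270795378)/777 + 2*I*sqrt(258) ≈ -21.179 + 32.125*I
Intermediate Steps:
w = 1089
Y = 2*I*sqrt(258) (Y = sqrt(-1032) = 2*I*sqrt(258) ≈ 32.125*I)
O = sqrt(270795378)/777 (O = sqrt((-391/51 + 1089/259) + 452) = sqrt((-391*1/51 + 1089*(1/259)) + 452) = sqrt((-23/3 + 1089/259) + 452) = sqrt(-2690/777 + 452) = sqrt(348514/777) = sqrt(270795378)/777 ≈ 21.179)
Y - O = 2*I*sqrt(258) - sqrt(270795378)/777 = -sqrt(270795378)/777 + 2*I*sqrt(258)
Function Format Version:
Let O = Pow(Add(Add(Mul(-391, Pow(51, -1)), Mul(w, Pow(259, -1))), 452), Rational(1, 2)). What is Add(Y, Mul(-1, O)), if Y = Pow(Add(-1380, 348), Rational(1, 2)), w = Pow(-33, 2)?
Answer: Add(Mul(Rational(-1, 777), Pow(270795378, Rational(1, 2))), Mul(2, I, Pow(258, Rational(1, 2)))) ≈ Add(-21.179, Mul(32.125, I))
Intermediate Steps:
w = 1089
Y = Mul(2, I, Pow(258, Rational(1, 2))) (Y = Pow(-1032, Rational(1, 2)) = Mul(2, I, Pow(258, Rational(1, 2))) ≈ Mul(32.125, I))
O = Mul(Rational(1, 777), Pow(270795378, Rational(1, 2))) (O = Pow(Add(Add(Mul(-391, Pow(51, -1)), Mul(1089, Pow(259, -1))), 452), Rational(1, 2)) = Pow(Add(Add(Mul(-391, Rational(1, 51)), Mul(1089, Rational(1, 259))), 452), Rational(1, 2)) = Pow(Add(Add(Rational(-23, 3), Rational(1089, 259)), 452), Rational(1, 2)) = Pow(Add(Rational(-2690, 777), 452), Rational(1, 2)) = Pow(Rational(348514, 777), Rational(1, 2)) = Mul(Rational(1, 777), Pow(270795378, Rational(1, 2))) ≈ 21.179)
Add(Y, Mul(-1, O)) = Add(Mul(2, I, Pow(258, Rational(1, 2))), Mul(-1, Mul(Rational(1, 777), Pow(270795378, Rational(1, 2))))) = Add(Mul(2, I, Pow(258, Rational(1, 2))), Mul(Rational(-1, 777), Pow(270795378, Rational(1, 2)))) = Add(Mul(Rational(-1, 777), Pow(270795378, Rational(1, 2))), Mul(2, I, Pow(258, Rational(1, 2))))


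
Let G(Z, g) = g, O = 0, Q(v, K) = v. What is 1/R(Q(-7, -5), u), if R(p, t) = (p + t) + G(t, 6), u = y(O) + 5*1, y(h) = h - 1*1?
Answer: ⅓ ≈ 0.33333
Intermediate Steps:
y(h) = -1 + h (y(h) = h - 1 = -1 + h)
u = 4 (u = (-1 + 0) + 5*1 = -1 + 5 = 4)
R(p, t) = 6 + p + t (R(p, t) = (p + t) + 6 = 6 + p + t)
1/R(Q(-7, -5), u) = 1/(6 - 7 + 4) = 1/3 = ⅓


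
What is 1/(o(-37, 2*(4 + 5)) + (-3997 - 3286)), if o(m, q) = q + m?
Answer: -1/7302 ≈ -0.00013695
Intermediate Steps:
o(m, q) = m + q
1/(o(-37, 2*(4 + 5)) + (-3997 - 3286)) = 1/((-37 + 2*(4 + 5)) + (-3997 - 3286)) = 1/((-37 + 2*9) - 7283) = 1/((-37 + 18) - 7283) = 1/(-19 - 7283) = 1/(-7302) = -1/7302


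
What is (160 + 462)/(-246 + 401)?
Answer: 622/155 ≈ 4.0129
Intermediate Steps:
(160 + 462)/(-246 + 401) = 622/155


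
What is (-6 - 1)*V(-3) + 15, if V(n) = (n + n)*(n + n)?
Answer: -237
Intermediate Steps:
V(n) = 4*n² (V(n) = (2*n)*(2*n) = 4*n²)
(-6 - 1)*V(-3) + 15 = (-6 - 1)*(4*(-3)²) + 15 = -28*9 + 15 = -7*36 + 15 = -252 + 15 = -237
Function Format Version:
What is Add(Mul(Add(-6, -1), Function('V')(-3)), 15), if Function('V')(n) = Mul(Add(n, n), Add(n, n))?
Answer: -237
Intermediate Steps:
Function('V')(n) = Mul(4, Pow(n, 2)) (Function('V')(n) = Mul(Mul(2, n), Mul(2, n)) = Mul(4, Pow(n, 2)))
Add(Mul(Add(-6, -1), Function('V')(-3)), 15) = Add(Mul(Add(-6, -1), Mul(4, Pow(-3, 2))), 15) = Add(Mul(-7, Mul(4, 9)), 15) = Add(Mul(-7, 36), 15) = Add(-252, 15) = -237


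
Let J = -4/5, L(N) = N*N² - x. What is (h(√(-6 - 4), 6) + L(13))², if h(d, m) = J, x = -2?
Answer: 120802081/25 ≈ 4.8321e+6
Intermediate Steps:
L(N) = 2 + N³ (L(N) = N*N² - 1*(-2) = N³ + 2 = 2 + N³)
J = -⅘ (J = -4*⅕ = -⅘ ≈ -0.80000)
h(d, m) = -⅘
(h(√(-6 - 4), 6) + L(13))² = (-⅘ + (2 + 13³))² = (-⅘ + (2 + 2197))² = (-⅘ + 2199)² = (10991/5)² = 120802081/25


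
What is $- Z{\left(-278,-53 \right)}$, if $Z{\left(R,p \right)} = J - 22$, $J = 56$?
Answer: $-34$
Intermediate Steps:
$Z{\left(R,p \right)} = 34$ ($Z{\left(R,p \right)} = 56 - 22 = 34$)
$- Z{\left(-278,-53 \right)} = \left(-1\right) 34 = -34$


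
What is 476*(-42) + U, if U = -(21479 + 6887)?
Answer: -48358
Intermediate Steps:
U = -28366 (U = -1*28366 = -28366)
476*(-42) + U = 476*(-42) - 28366 = -19992 - 28366 = -48358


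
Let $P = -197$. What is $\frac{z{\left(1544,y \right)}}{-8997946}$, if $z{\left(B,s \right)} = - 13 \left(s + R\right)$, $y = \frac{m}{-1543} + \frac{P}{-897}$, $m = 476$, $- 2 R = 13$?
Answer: $- \frac{18238925}{1915968633564} \approx -9.5194 \cdot 10^{-6}$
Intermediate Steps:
$R = - \frac{13}{2}$ ($R = \left(- \frac{1}{2}\right) 13 = - \frac{13}{2} \approx -6.5$)
$y = - \frac{123001}{1384071}$ ($y = \frac{476}{-1543} - \frac{197}{-897} = 476 \left(- \frac{1}{1543}\right) - - \frac{197}{897} = - \frac{476}{1543} + \frac{197}{897} = - \frac{123001}{1384071} \approx -0.088869$)
$z{\left(B,s \right)} = \frac{169}{2} - 13 s$ ($z{\left(B,s \right)} = - 13 \left(s - \frac{13}{2}\right) = - 13 \left(- \frac{13}{2} + s\right) = \frac{169}{2} - 13 s$)
$\frac{z{\left(1544,y \right)}}{-8997946} = \frac{\frac{169}{2} - - \frac{123001}{106467}}{-8997946} = \left(\frac{169}{2} + \frac{123001}{106467}\right) \left(- \frac{1}{8997946}\right) = \frac{18238925}{212934} \left(- \frac{1}{8997946}\right) = - \frac{18238925}{1915968633564}$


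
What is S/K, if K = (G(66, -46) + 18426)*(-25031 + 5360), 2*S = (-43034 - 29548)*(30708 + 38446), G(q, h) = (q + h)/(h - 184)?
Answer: 9620393287/1389415186 ≈ 6.9241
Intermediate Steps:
G(q, h) = (h + q)/(-184 + h)
S = -2509667814 (S = ((-43034 - 29548)*(30708 + 38446))/2 = (-72582*69154)/2 = (½)*(-5019335628) = -2509667814)
K = -8336491116/23 (K = ((-46 + 66)/(-184 - 46) + 18426)*(-25031 + 5360) = (20/(-230) + 18426)*(-19671) = (-1/230*20 + 18426)*(-19671) = (-2/23 + 18426)*(-19671) = (423796/23)*(-19671) = -8336491116/23 ≈ -3.6246e+8)
S/K = -2509667814/(-8336491116/23) = -2509667814*(-23/8336491116) = 9620393287/1389415186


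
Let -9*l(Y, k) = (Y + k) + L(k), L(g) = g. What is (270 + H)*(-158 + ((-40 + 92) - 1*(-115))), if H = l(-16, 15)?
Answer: 2416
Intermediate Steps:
l(Y, k) = -2*k/9 - Y/9 (l(Y, k) = -((Y + k) + k)/9 = -(Y + 2*k)/9 = -2*k/9 - Y/9)
H = -14/9 (H = -2/9*15 - ⅑*(-16) = -10/3 + 16/9 = -14/9 ≈ -1.5556)
(270 + H)*(-158 + ((-40 + 92) - 1*(-115))) = (270 - 14/9)*(-158 + ((-40 + 92) - 1*(-115))) = 2416*(-158 + (52 + 115))/9 = 2416*(-158 + 167)/9 = (2416/9)*9 = 2416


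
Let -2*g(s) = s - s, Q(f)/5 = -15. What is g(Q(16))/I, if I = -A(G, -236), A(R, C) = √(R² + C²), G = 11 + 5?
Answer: 0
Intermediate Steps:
G = 16
Q(f) = -75 (Q(f) = 5*(-15) = -75)
g(s) = 0 (g(s) = -(s - s)/2 = -½*0 = 0)
A(R, C) = √(C² + R²)
I = -4*√3497 (I = -√((-236)² + 16²) = -√(55696 + 256) = -√55952 = -4*√3497 ≈ -236.54)
g(Q(16))/I = 0/((-4*√3497)) = 0*(-√3497/13988) = 0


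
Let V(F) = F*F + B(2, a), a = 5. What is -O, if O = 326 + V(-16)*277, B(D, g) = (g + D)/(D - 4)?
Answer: -140537/2 ≈ -70269.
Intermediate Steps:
B(D, g) = (D + g)/(-4 + D)
V(F) = -7/2 + F² (V(F) = F*F + (2 + 5)/(-4 + 2) = F² + 7/(-2) = F² - ½*7 = F² - 7/2 = -7/2 + F²)
O = 140537/2 (O = 326 + (-7/2 + (-16)²)*277 = 326 + (-7/2 + 256)*277 = 326 + (505/2)*277 = 326 + 139885/2 = 140537/2 ≈ 70269.)
-O = -1*140537/2 = -140537/2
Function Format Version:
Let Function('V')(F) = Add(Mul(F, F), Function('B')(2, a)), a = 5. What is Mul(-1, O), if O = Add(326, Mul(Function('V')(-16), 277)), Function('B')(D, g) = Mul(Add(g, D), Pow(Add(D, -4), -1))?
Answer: Rational(-140537, 2) ≈ -70269.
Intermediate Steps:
Function('B')(D, g) = Mul(Pow(Add(-4, D), -1), Add(D, g)) (Function('B')(D, g) = Mul(Add(D, g), Pow(Add(-4, D), -1)) = Mul(Pow(Add(-4, D), -1), Add(D, g)))
Function('V')(F) = Add(Rational(-7, 2), Pow(F, 2)) (Function('V')(F) = Add(Mul(F, F), Mul(Pow(Add(-4, 2), -1), Add(2, 5))) = Add(Pow(F, 2), Mul(Pow(-2, -1), 7)) = Add(Pow(F, 2), Mul(Rational(-1, 2), 7)) = Add(Pow(F, 2), Rational(-7, 2)) = Add(Rational(-7, 2), Pow(F, 2)))
O = Rational(140537, 2) (O = Add(326, Mul(Add(Rational(-7, 2), Pow(-16, 2)), 277)) = Add(326, Mul(Add(Rational(-7, 2), 256), 277)) = Add(326, Mul(Rational(505, 2), 277)) = Add(326, Rational(139885, 2)) = Rational(140537, 2) ≈ 70269.)
Mul(-1, O) = Mul(-1, Rational(140537, 2)) = Rational(-140537, 2)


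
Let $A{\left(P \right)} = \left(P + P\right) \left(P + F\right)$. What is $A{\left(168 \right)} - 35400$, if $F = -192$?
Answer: $-43464$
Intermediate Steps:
$A{\left(P \right)} = 2 P \left(-192 + P\right)$ ($A{\left(P \right)} = \left(P + P\right) \left(P - 192\right) = 2 P \left(-192 + P\right)$)
$A{\left(168 \right)} - 35400 = 2 \cdot 168 \left(-192 + 168\right) - 35400 = 2 \cdot 168 \left(-24\right) - 35400 = -8064 - 35400 = -43464$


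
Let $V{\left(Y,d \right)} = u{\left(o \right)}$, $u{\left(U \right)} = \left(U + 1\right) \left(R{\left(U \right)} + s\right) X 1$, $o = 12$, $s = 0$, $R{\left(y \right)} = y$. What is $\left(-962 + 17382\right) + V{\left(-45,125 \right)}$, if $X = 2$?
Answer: $16732$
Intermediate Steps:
$u{\left(U \right)} = 2 U \left(1 + U\right)$ ($u{\left(U \right)} = \left(U + 1\right) \left(U + 0\right) 2 \cdot 1 = \left(1 + U\right) U 2 \cdot 1 = U \left(1 + U\right) 2 \cdot 1 = 2 U \left(1 + U\right) 1 = 2 U \left(1 + U\right)$)
$V{\left(Y,d \right)} = 312$ ($V{\left(Y,d \right)} = 2 \cdot 12 \left(1 + 12\right) = 2 \cdot 12 \cdot 13 = 312$)
$\left(-962 + 17382\right) + V{\left(-45,125 \right)} = \left(-962 + 17382\right) + 312 = 16420 + 312 = 16732$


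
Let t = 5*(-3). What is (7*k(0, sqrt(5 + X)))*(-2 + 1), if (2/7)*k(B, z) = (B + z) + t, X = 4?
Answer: 294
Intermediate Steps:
t = -15
k(B, z) = -105/2 + 7*B/2 + 7*z/2 (k(B, z) = 7*((B + z) - 15)/2 = 7*(-15 + B + z)/2 = -105/2 + 7*B/2 + 7*z/2)
(7*k(0, sqrt(5 + X)))*(-2 + 1) = (7*(-105/2 + (7/2)*0 + 7*sqrt(5 + 4)/2))*(-2 + 1) = (7*(-105/2 + 0 + 7*sqrt(9)/2))*(-1) = (7*(-105/2 + 0 + (7/2)*3))*(-1) = (7*(-105/2 + 0 + 21/2))*(-1) = (7*(-42))*(-1) = -294*(-1) = 294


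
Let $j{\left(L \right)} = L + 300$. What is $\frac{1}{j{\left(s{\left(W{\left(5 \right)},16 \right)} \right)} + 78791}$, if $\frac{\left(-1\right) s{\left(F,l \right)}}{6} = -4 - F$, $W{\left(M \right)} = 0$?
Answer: $\frac{1}{79115} \approx 1.264 \cdot 10^{-5}$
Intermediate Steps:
$s{\left(F,l \right)} = 24 + 6 F$ ($s{\left(F,l \right)} = - 6 \left(-4 - F\right) = 24 + 6 F$)
$j{\left(L \right)} = 300 + L$
$\frac{1}{j{\left(s{\left(W{\left(5 \right)},16 \right)} \right)} + 78791} = \frac{1}{\left(300 + \left(24 + 6 \cdot 0\right)\right) + 78791} = \frac{1}{\left(300 + \left(24 + 0\right)\right) + 78791} = \frac{1}{\left(300 + 24\right) + 78791} = \frac{1}{324 + 78791} = \frac{1}{79115}$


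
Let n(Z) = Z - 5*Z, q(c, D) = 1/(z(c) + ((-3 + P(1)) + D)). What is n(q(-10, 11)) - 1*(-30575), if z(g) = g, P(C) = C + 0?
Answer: 30579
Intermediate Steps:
P(C) = C
q(c, D) = 1/(-2 + D + c) (q(c, D) = 1/(c + ((-3 + 1) + D)) = 1/(c + (-2 + D)) = 1/(-2 + D + c))
n(Z) = -4*Z
n(q(-10, 11)) - 1*(-30575) = -4/(-2 + 11 - 10) - 1*(-30575) = -4/(-1) + 30575 = -4*(-1) + 30575 = 4 + 30575 = 30579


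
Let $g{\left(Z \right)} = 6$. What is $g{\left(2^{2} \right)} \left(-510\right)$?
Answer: $-3060$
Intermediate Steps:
$g{\left(2^{2} \right)} \left(-510\right) = 6 \left(-510\right) = -3060$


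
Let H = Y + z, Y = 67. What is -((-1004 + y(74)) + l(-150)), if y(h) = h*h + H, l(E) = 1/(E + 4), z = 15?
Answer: -664883/146 ≈ -4554.0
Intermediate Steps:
H = 82 (H = 67 + 15 = 82)
l(E) = 1/(4 + E)
y(h) = 82 + h**2 (y(h) = h*h + 82 = h**2 + 82 = 82 + h**2)
-((-1004 + y(74)) + l(-150)) = -((-1004 + (82 + 74**2)) + 1/(4 - 150)) = -((-1004 + (82 + 5476)) + 1/(-146)) = -((-1004 + 5558) - 1/146) = -(4554 - 1/146) = -1*664883/146 = -664883/146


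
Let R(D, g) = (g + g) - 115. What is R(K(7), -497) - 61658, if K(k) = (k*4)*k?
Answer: -62767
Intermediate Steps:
K(k) = 4*k² (K(k) = (4*k)*k = 4*k²)
R(D, g) = -115 + 2*g (R(D, g) = 2*g - 115 = -115 + 2*g)
R(K(7), -497) - 61658 = (-115 + 2*(-497)) - 61658 = (-115 - 994) - 61658 = -1109 - 61658 = -62767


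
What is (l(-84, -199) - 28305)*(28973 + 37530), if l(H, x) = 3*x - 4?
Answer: -1922335718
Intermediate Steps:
l(H, x) = -4 + 3*x
(l(-84, -199) - 28305)*(28973 + 37530) = ((-4 + 3*(-199)) - 28305)*(28973 + 37530) = ((-4 - 597) - 28305)*66503 = (-601 - 28305)*66503 = -28906*66503 = -1922335718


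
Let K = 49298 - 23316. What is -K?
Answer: -25982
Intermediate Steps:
K = 25982
-K = -1*25982 = -25982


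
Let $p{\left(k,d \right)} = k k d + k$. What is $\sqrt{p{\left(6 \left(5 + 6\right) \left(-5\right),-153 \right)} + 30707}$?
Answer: $i \sqrt{16631323} \approx 4078.2 i$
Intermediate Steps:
$p{\left(k,d \right)} = k + d k^{2}$ ($p{\left(k,d \right)} = k^{2} d + k = d k^{2} + k = k + d k^{2}$)
$\sqrt{p{\left(6 \left(5 + 6\right) \left(-5\right),-153 \right)} + 30707} = \sqrt{6 \left(5 + 6\right) \left(-5\right) \left(1 - 153 \cdot 6 \left(5 + 6\right) \left(-5\right)\right) + 30707} = \sqrt{6 \cdot 11 \left(-5\right) \left(1 - 153 \cdot 6 \cdot 11 \left(-5\right)\right) + 30707} = \sqrt{66 \left(-5\right) \left(1 - 153 \cdot 66 \left(-5\right)\right) + 30707} = \sqrt{- 330 \left(1 - -50490\right) + 30707} = \sqrt{- 330 \left(1 + 50490\right) + 30707} = \sqrt{\left(-330\right) 50491 + 30707} = \sqrt{-16662030 + 30707} = \sqrt{-16631323} = i \sqrt{16631323}$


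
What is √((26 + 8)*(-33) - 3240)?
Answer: I*√4362 ≈ 66.045*I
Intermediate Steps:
√((26 + 8)*(-33) - 3240) = √(34*(-33) - 3240) = √(-1122 - 3240) = √(-4362) = I*√4362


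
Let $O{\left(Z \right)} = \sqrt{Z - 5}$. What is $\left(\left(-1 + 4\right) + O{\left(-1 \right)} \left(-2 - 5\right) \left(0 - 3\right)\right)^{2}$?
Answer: $-2637 + 126 i \sqrt{6} \approx -2637.0 + 308.64 i$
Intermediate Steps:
$O{\left(Z \right)} = \sqrt{-5 + Z}$
$\left(\left(-1 + 4\right) + O{\left(-1 \right)} \left(-2 - 5\right) \left(0 - 3\right)\right)^{2} = \left(\left(-1 + 4\right) + \sqrt{-5 - 1} \left(-2 - 5\right) \left(0 - 3\right)\right)^{2} = \left(3 + \sqrt{-6} \left(\left(-7\right) \left(-3\right)\right)\right)^{2} = \left(3 + i \sqrt{6} \cdot 21\right)^{2} = \left(3 + 21 i \sqrt{6}\right)^{2}$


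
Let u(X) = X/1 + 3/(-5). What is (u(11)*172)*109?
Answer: 974896/5 ≈ 1.9498e+5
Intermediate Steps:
u(X) = -3/5 + X (u(X) = X*1 + 3*(-1/5) = X - 3/5 = -3/5 + X)
(u(11)*172)*109 = ((-3/5 + 11)*172)*109 = ((52/5)*172)*109 = (8944/5)*109 = 974896/5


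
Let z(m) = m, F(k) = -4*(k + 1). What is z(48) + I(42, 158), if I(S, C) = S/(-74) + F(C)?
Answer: -21777/37 ≈ -588.57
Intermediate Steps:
F(k) = -4 - 4*k (F(k) = -4*(1 + k) = -4 - 4*k)
I(S, C) = -4 - 4*C - S/74 (I(S, C) = S/(-74) + (-4 - 4*C) = S*(-1/74) + (-4 - 4*C) = -S/74 + (-4 - 4*C) = -4 - 4*C - S/74)
z(48) + I(42, 158) = 48 + (-4 - 4*158 - 1/74*42) = 48 + (-4 - 632 - 21/37) = 48 - 23553/37 = -21777/37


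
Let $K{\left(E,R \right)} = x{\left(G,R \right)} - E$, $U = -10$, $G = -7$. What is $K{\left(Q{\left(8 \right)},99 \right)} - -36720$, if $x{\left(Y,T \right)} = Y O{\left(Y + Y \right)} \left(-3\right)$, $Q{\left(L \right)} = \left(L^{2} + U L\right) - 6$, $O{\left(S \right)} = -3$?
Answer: $36679$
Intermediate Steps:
$Q{\left(L \right)} = -6 + L^{2} - 10 L$ ($Q{\left(L \right)} = \left(L^{2} - 10 L\right) - 6 = -6 + L^{2} - 10 L$)
$x{\left(Y,T \right)} = 9 Y$ ($x{\left(Y,T \right)} = Y \left(-3\right) \left(-3\right) = - 3 Y \left(-3\right) = 9 Y$)
$K{\left(E,R \right)} = -63 - E$ ($K{\left(E,R \right)} = 9 \left(-7\right) - E = -63 - E$)
$K{\left(Q{\left(8 \right)},99 \right)} - -36720 = \left(-63 - \left(-6 + 8^{2} - 80\right)\right) - -36720 = \left(-63 - \left(-6 + 64 - 80\right)\right) + 36720 = \left(-63 - -22\right) + 36720 = \left(-63 + 22\right) + 36720 = -41 + 36720 = 36679$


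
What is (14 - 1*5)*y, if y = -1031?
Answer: -9279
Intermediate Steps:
(14 - 1*5)*y = (14 - 1*5)*(-1031) = (14 - 5)*(-1031) = 9*(-1031) = -9279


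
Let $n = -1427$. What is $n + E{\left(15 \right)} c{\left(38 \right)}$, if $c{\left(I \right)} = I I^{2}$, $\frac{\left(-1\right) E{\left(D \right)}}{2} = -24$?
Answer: $2632429$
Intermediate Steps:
$E{\left(D \right)} = 48$ ($E{\left(D \right)} = \left(-2\right) \left(-24\right) = 48$)
$c{\left(I \right)} = I^{3}$
$n + E{\left(15 \right)} c{\left(38 \right)} = -1427 + 48 \cdot 38^{3} = -1427 + 48 \cdot 54872 = -1427 + 2633856 = 2632429$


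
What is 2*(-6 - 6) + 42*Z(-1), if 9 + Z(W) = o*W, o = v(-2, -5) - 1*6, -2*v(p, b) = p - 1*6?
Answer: -318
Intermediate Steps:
v(p, b) = 3 - p/2 (v(p, b) = -(p - 1*6)/2 = -(p - 6)/2 = -(-6 + p)/2 = 3 - p/2)
o = -2 (o = (3 - ½*(-2)) - 1*6 = (3 + 1) - 6 = 4 - 6 = -2)
Z(W) = -9 - 2*W
2*(-6 - 6) + 42*Z(-1) = 2*(-6 - 6) + 42*(-9 - 2*(-1)) = 2*(-12) + 42*(-9 + 2) = -24 + 42*(-7) = -24 - 294 = -318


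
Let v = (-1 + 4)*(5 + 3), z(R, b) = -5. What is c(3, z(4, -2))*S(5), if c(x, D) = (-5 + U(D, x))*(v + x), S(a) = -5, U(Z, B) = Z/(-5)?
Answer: 540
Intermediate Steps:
U(Z, B) = -Z/5 (U(Z, B) = Z*(-1/5) = -Z/5)
v = 24 (v = 3*8 = 24)
c(x, D) = (-5 - D/5)*(24 + x)
c(3, z(4, -2))*S(5) = (-120 - 5*3 - 24/5*(-5) - 1/5*(-5)*3)*(-5) = (-120 - 15 + 24 + 3)*(-5) = -108*(-5) = 540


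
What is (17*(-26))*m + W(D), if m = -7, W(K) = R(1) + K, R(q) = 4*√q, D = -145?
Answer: 2953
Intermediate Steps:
W(K) = 4 + K (W(K) = 4*√1 + K = 4*1 + K = 4 + K)
(17*(-26))*m + W(D) = (17*(-26))*(-7) + (4 - 145) = -442*(-7) - 141 = 3094 - 141 = 2953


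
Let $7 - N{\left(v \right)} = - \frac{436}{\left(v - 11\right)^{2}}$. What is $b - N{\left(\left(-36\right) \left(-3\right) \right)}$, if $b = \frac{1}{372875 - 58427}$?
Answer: $- \frac{20847578543}{2958641232} \approx -7.0463$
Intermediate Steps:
$N{\left(v \right)} = 7 + \frac{436}{\left(-11 + v\right)^{2}}$ ($N{\left(v \right)} = 7 - - \frac{436}{\left(v - 11\right)^{2}} = 7 - - \frac{436}{\left(-11 + v\right)^{2}} = 7 + \frac{436}{\left(-11 + v\right)^{2}}$)
$b = \frac{1}{314448} \approx 3.1802 \cdot 10^{-6}$
$b - N{\left(\left(-36\right) \left(-3\right) \right)} = \frac{1}{314448} - \left(7 + \frac{436}{\left(-11 - -108\right)^{2}}\right) = \frac{1}{314448} - \left(7 + \frac{436}{\left(-11 + 108\right)^{2}}\right) = \frac{1}{314448} - \left(7 + \frac{436}{9409}\right) = \frac{1}{314448} - \frac{66299}{9409} = - \frac{20847578543}{2958641232}$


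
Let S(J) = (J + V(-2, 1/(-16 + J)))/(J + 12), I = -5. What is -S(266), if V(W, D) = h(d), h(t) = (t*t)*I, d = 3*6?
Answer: 677/139 ≈ 4.8705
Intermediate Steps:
d = 18
h(t) = -5*t² (h(t) = (t*t)*(-5) = t²*(-5) = -5*t²)
V(W, D) = -1620 (V(W, D) = -5*18² = -5*324 = -1620)
S(J) = (-1620 + J)/(12 + J) (S(J) = (J - 1620)/(J + 12) = (-1620 + J)/(12 + J))
-S(266) = -(-1620 + 266)/(12 + 266) = -(-1354)/278 = -1*(-677/139) = 677/139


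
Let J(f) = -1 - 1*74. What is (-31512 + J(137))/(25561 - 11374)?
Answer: -10529/4729 ≈ -2.2265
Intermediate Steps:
J(f) = -75 (J(f) = -1 - 74 = -75)
(-31512 + J(137))/(25561 - 11374) = (-31512 - 75)/(25561 - 11374) = -31587/14187 = -31587*1/14187 = -10529/4729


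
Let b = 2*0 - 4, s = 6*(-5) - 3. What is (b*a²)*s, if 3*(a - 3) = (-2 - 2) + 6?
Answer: 5324/3 ≈ 1774.7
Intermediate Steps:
s = -33 (s = -30 - 3 = -33)
a = 11/3 (a = 3 + ((-2 - 2) + 6)/3 = 3 + (-4 + 6)/3 = 3 + (⅓)*2 = 3 + ⅔ = 11/3 ≈ 3.6667)
b = -4 (b = 0 - 4 = -4)
(b*a²)*s = -4*(11/3)²*(-33) = -4*121/9*(-33) = -484/9*(-33) = 5324/3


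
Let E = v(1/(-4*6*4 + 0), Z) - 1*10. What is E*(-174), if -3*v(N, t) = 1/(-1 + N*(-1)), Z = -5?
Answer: 159732/95 ≈ 1681.4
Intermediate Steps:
v(N, t) = -1/(3*(-1 - N)) (v(N, t) = -1/(3*(-1 + N*(-1))) = -1/(3*(-1 - N)))
E = -918/95 (E = 1/(3*(1 + 1/(-4*6*4 + 0))) - 1*10 = 1/(3*(1 + 1/(-24*4 + 0))) - 10 = 1/(3*(1 + 1/(-96 + 0))) - 10 = 1/(3*(1 + 1/(-96))) - 10 = 1/(3*(1 - 1/96)) - 10 = 1/(3*(95/96)) - 10 = (1/3)*(96/95) - 10 = 32/95 - 10 = -918/95 ≈ -9.6632)
E*(-174) = -918/95*(-174) = 159732/95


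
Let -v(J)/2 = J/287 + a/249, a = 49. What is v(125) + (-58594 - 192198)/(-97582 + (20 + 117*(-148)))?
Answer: 3770067284/4104763257 ≈ 0.91846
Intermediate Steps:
v(J) = -98/249 - 2*J/287 (v(J) = -2*(J/287 + 49/249) = -2*(49/249 + J/287) = -98/249 - 2*J/287)
v(125) + (-58594 - 192198)/(-97582 + (20 + 117*(-148))) = (-98/249 - 2/287*125) + (-58594 - 192198)/(-97582 + (20 + 117*(-148))) = (-98/249 - 250/287) - 250792/(-97582 + (20 - 17316)) = -90376/71463 - 250792/(-97582 - 17296) = -90376/71463 - 250792/(-114878) = -90376/71463 - 250792*(-1/114878) = -90376/71463 + 125396/57439 = 3770067284/4104763257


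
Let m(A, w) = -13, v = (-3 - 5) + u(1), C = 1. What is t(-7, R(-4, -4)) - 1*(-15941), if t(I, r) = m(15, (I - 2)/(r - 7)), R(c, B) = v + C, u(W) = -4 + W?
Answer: 15928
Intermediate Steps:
v = -11 (v = (-3 - 5) + (-4 + 1) = -8 - 3 = -11)
R(c, B) = -10 (R(c, B) = -11 + 1 = -10)
t(I, r) = -13
t(-7, R(-4, -4)) - 1*(-15941) = -13 - 1*(-15941) = -13 + 15941 = 15928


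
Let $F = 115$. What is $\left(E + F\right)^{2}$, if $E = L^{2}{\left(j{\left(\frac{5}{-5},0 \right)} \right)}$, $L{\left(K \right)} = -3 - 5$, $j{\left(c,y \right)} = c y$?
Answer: $32041$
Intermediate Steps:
$L{\left(K \right)} = -8$ ($L{\left(K \right)} = -3 - 5 = -8$)
$E = 64$ ($E = \left(-8\right)^{2} = 64$)
$\left(E + F\right)^{2} = \left(64 + 115\right)^{2} = 179^{2} = 32041$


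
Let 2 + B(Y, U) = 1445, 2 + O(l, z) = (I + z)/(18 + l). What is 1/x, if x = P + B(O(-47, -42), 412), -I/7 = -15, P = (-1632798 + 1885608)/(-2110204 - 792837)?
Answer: 2903041/4188835353 ≈ 0.00069304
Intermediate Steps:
P = -252810/2903041 (P = 252810/(-2903041) = 252810*(-1/2903041) = -252810/2903041 ≈ -0.087085)
I = 105 (I = -7*(-15) = 105)
O(l, z) = -2 + (105 + z)/(18 + l)
B(Y, U) = 1443 (B(Y, U) = -2 + 1445 = 1443)
x = 4188835353/2903041 (x = -252810/2903041 + 1443 = 4188835353/2903041 ≈ 1442.9)
1/x = 1/(4188835353/2903041) = 2903041/4188835353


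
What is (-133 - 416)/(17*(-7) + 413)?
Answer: -183/98 ≈ -1.8673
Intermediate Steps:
(-133 - 416)/(17*(-7) + 413) = -549/(-119 + 413) = -549/294 = -549*1/294 = -183/98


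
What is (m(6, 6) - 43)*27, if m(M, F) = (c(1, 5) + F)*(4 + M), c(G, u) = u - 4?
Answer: 729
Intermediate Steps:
c(G, u) = -4 + u
m(M, F) = (1 + F)*(4 + M) (m(M, F) = ((-4 + 5) + F)*(4 + M) = (1 + F)*(4 + M))
(m(6, 6) - 43)*27 = ((4 + 6 + 4*6 + 6*6) - 43)*27 = ((4 + 6 + 24 + 36) - 43)*27 = (70 - 43)*27 = 27*27 = 729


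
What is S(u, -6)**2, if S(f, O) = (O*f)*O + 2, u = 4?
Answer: 21316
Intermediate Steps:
S(f, O) = 2 + f*O**2 (S(f, O) = f*O**2 + 2 = 2 + f*O**2)
S(u, -6)**2 = (2 + 4*(-6)**2)**2 = (2 + 4*36)**2 = (2 + 144)**2 = 146**2 = 21316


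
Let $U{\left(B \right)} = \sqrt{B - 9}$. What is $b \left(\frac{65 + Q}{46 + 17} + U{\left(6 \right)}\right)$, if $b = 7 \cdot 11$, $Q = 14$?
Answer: $\frac{869}{9} + 77 i \sqrt{3} \approx 96.556 + 133.37 i$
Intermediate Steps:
$U{\left(B \right)} = \sqrt{-9 + B}$
$b = 77$
$b \left(\frac{65 + Q}{46 + 17} + U{\left(6 \right)}\right) = 77 \left(\frac{65 + 14}{46 + 17} + \sqrt{-9 + 6}\right) = 77 \left(\frac{79}{63} + \sqrt{-3}\right) = 77 \left(79 \cdot \frac{1}{63} + i \sqrt{3}\right) = 77 \left(\frac{79}{63} + i \sqrt{3}\right) = \frac{869}{9} + 77 i \sqrt{3}$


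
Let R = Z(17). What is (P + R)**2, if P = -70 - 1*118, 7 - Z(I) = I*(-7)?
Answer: 3844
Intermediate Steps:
Z(I) = 7 + 7*I (Z(I) = 7 - I*(-7) = 7 - (-7)*I = 7 + 7*I)
R = 126 (R = 7 + 7*17 = 7 + 119 = 126)
P = -188 (P = -70 - 118 = -188)
(P + R)**2 = (-188 + 126)**2 = (-62)**2 = 3844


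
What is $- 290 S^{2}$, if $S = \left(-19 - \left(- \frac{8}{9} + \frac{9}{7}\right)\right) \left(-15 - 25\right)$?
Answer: $- \frac{692883776000}{3969} \approx -1.7457 \cdot 10^{8}$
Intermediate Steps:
$S = \frac{48880}{63}$ ($S = \left(-19 - \frac{25}{63}\right) \left(-40\right) = \left(- \frac{1222}{63}\right) \left(-40\right) = \frac{48880}{63} \approx 775.87$)
$- 290 S^{2} = - 290 \left(\frac{48880}{63}\right)^{2} = \left(-290\right) \frac{2389254400}{3969} = - \frac{692883776000}{3969}$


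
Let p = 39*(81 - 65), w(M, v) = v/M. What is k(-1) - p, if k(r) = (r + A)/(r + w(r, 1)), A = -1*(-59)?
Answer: -653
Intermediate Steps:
p = 624 (p = 39*16 = 624)
A = 59
k(r) = (59 + r)/(r + 1/r) (k(r) = (r + 59)/(r + 1/r) = (59 + r)/(r + 1/r))
k(-1) - p = -(59 - 1)/(1 + (-1)**2) - 1*624 = -1*58/(1 + 1) - 624 = -1*58/2 - 624 = -1*1/2*58 - 624 = -29 - 624 = -653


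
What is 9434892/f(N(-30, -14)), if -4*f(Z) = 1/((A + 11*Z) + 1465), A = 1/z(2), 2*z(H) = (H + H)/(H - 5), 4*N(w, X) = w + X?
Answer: -50665370040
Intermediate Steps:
N(w, X) = X/4 + w/4 (N(w, X) = (w + X)/4 = (X + w)/4 = X/4 + w/4)
z(H) = H/(-5 + H) (z(H) = ((H + H)/(H - 5))/2 = ((2*H)/(-5 + H))/2 = (2*H/(-5 + H))/2 = H/(-5 + H))
A = -3/2 (A = 1/(2/(-5 + 2)) = 1/(2/(-3)) = 1/(2*(-1/3)) = 1/(-2/3) = -3/2 ≈ -1.5000)
f(Z) = -1/(4*(2927/2 + 11*Z)) (f(Z) = -1/(4*((-3/2 + 11*Z) + 1465)) = -1/(4*(2927/2 + 11*Z)))
9434892/f(N(-30, -14)) = 9434892/((-1/(5854 + 44*((1/4)*(-14) + (1/4)*(-30))))) = 9434892/((-1/(5854 + 44*(-7/2 - 15/2)))) = 9434892/((-1/(5854 + 44*(-11)))) = 9434892/((-1/(5854 - 484))) = 9434892/((-1/5370)) = 9434892/((-1*1/5370)) = 9434892/(-1/5370) = 9434892*(-5370) = -50665370040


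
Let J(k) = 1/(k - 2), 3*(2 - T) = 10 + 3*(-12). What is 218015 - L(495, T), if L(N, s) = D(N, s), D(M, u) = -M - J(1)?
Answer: 218509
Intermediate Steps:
T = 32/3 (T = 2 - (10 + 3*(-12))/3 = 2 - (10 - 36)/3 = 2 - 1/3*(-26) = 2 + 26/3 = 32/3 ≈ 10.667)
J(k) = 1/(-2 + k)
D(M, u) = 1 - M (D(M, u) = -M - 1/(-2 + 1) = -M - 1/(-1) = -M - 1*(-1) = -M + 1 = 1 - M)
L(N, s) = 1 - N
218015 - L(495, T) = 218015 - (1 - 1*495) = 218015 - (1 - 495) = 218015 - 1*(-494) = 218015 + 494 = 218509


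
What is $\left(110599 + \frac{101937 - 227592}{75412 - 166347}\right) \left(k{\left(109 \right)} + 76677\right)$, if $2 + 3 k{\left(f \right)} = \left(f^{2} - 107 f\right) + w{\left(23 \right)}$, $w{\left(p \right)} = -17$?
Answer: $\frac{35623472740240}{4197} \approx 8.4878 \cdot 10^{9}$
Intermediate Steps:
$k{\left(f \right)} = - \frac{19}{3} - \frac{107 f}{3} + \frac{f^{2}}{3}$ ($k{\left(f \right)} = - \frac{2}{3} + \frac{\left(f^{2} - 107 f\right) - 17}{3} = - \frac{2}{3} + \frac{-17 + f^{2} - 107 f}{3} = - \frac{2}{3} - \left(\frac{17}{3} - \frac{f^{2}}{3} + \frac{107 f}{3}\right) = - \frac{19}{3} - \frac{107 f}{3} + \frac{f^{2}}{3}$)
$\left(110599 + \frac{101937 - 227592}{75412 - 166347}\right) \left(k{\left(109 \right)} + 76677\right) = \left(110599 + \frac{101937 - 227592}{75412 - 166347}\right) \left(\left(- \frac{19}{3} - \frac{11663}{3} + \frac{109^{2}}{3}\right) + 76677\right) = \left(110599 - \frac{125655}{-90935}\right) \left(\left(- \frac{19}{3} - \frac{11663}{3} + \frac{1}{3} \cdot 11881\right) + 76677\right) = \left(110599 - - \frac{25131}{18187}\right) \left(\left(- \frac{19}{3} - \frac{11663}{3} + \frac{11881}{3}\right) + 76677\right) = \left(110599 + \frac{25131}{18187}\right) \left(\frac{199}{3} + 76677\right) = \frac{2011489144}{18187} \cdot \frac{230230}{3} = \frac{35623472740240}{4197}$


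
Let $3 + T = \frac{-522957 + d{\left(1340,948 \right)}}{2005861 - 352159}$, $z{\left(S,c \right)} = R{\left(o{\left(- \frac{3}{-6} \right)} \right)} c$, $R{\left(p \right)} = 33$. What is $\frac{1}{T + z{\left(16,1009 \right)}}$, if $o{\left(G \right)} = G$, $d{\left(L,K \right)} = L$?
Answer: $\frac{1653702}{55057832771} \approx 3.0036 \cdot 10^{-5}$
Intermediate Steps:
$z{\left(S,c \right)} = 33 c$
$T = - \frac{5482723}{1653702}$ ($T = -3 + \frac{-522957 + 1340}{2005861 - 352159} = -3 - \frac{521617}{1653702} = - \frac{5482723}{1653702} \approx -3.3154$)
$\frac{1}{T + z{\left(16,1009 \right)}} = \frac{1}{- \frac{5482723}{1653702} + 33 \cdot 1009} = \frac{1}{- \frac{5482723}{1653702} + 33297} = \frac{1}{\frac{55057832771}{1653702}} = \frac{1653702}{55057832771}$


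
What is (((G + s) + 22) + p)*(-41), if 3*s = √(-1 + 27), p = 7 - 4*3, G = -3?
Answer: -574 - 41*√26/3 ≈ -643.69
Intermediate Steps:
p = -5 (p = 7 - 12 = -5)
s = √26/3 (s = √(-1 + 27)/3 = √26/3 ≈ 1.6997)
(((G + s) + 22) + p)*(-41) = (((-3 + √26/3) + 22) - 5)*(-41) = ((19 + √26/3) - 5)*(-41) = (14 + √26/3)*(-41) = -574 - 41*√26/3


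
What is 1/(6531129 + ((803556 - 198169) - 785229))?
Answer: 1/6351287 ≈ 1.5745e-7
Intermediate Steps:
1/(6531129 + ((803556 - 198169) - 785229)) = 1/(6531129 + (605387 - 785229)) = 1/(6531129 - 179842) = 1/6351287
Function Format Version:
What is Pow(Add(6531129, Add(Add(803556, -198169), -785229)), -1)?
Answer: Rational(1, 6351287) ≈ 1.5745e-7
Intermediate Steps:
Pow(Add(6531129, Add(Add(803556, -198169), -785229)), -1) = Pow(Add(6531129, Add(605387, -785229)), -1) = Pow(Add(6531129, -179842), -1) = Pow(6351287, -1) = Rational(1, 6351287)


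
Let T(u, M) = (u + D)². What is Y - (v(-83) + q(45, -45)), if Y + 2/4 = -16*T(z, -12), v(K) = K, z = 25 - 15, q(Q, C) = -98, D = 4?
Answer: -5911/2 ≈ -2955.5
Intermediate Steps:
z = 10
T(u, M) = (4 + u)² (T(u, M) = (u + 4)² = (4 + u)²)
Y = -6273/2 (Y = -½ - 16*(4 + 10)² = -½ - 16*14² = -½ - 16*196 = -½ - 3136 = -6273/2 ≈ -3136.5)
Y - (v(-83) + q(45, -45)) = -6273/2 - (-83 - 98) = -6273/2 - 1*(-181) = -6273/2 + 181 = -5911/2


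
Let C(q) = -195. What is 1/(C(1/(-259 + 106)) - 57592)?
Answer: -1/57787 ≈ -1.7305e-5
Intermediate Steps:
1/(C(1/(-259 + 106)) - 57592) = 1/(-195 - 57592) = 1/(-57787) = -1/57787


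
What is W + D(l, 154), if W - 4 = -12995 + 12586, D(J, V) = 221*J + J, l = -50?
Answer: -11505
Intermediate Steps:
D(J, V) = 222*J
W = -405 (W = 4 + (-12995 + 12586) = 4 - 409 = -405)
W + D(l, 154) = -405 + 222*(-50) = -405 - 11100 = -11505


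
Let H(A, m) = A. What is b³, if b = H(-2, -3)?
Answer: -8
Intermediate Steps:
b = -2
b³ = (-2)³ = -8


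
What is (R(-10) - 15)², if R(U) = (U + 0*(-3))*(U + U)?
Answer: 34225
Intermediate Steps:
R(U) = 2*U² (R(U) = (U + 0)*(2*U) = U*(2*U) = 2*U²)
(R(-10) - 15)² = (2*(-10)² - 15)² = (2*100 - 15)² = (200 - 15)² = 185² = 34225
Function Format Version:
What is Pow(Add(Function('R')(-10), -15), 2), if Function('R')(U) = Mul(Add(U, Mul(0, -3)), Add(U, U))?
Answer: 34225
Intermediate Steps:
Function('R')(U) = Mul(2, Pow(U, 2)) (Function('R')(U) = Mul(Add(U, 0), Mul(2, U)) = Mul(U, Mul(2, U)) = Mul(2, Pow(U, 2)))
Pow(Add(Function('R')(-10), -15), 2) = Pow(Add(Mul(2, Pow(-10, 2)), -15), 2) = Pow(Add(Mul(2, 100), -15), 2) = Pow(Add(200, -15), 2) = Pow(185, 2) = 34225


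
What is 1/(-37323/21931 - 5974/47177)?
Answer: -79587599/145523305 ≈ -0.54691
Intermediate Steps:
1/(-37323/21931 - 5974/47177) = 1/(-37323*1/21931 - 5974*1/47177) = 1/(-2871/1687 - 5974/47177) = 1/(-145523305/79587599) = -79587599/145523305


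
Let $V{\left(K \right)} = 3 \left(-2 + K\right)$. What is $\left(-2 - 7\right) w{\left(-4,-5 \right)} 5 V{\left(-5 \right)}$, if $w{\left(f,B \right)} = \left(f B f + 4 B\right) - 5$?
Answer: $-99225$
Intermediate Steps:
$V{\left(K \right)} = -6 + 3 K$
$w{\left(f,B \right)} = -5 + 4 B + B f^{2}$ ($w{\left(f,B \right)} = \left(B f f + 4 B\right) - 5 = \left(B f^{2} + 4 B\right) - 5 = \left(4 B + B f^{2}\right) - 5 = -5 + 4 B + B f^{2}$)
$\left(-2 - 7\right) w{\left(-4,-5 \right)} 5 V{\left(-5 \right)} = \left(-2 - 7\right) \left(-5 + 4 \left(-5\right) - 5 \left(-4\right)^{2}\right) 5 \left(-6 + 3 \left(-5\right)\right) = \left(-2 - 7\right) \left(-5 - 20 - 80\right) 5 \left(-6 - 15\right) = \left(-2 - 7\right) \left(-5 - 20 - 80\right) 5 \left(-21\right) = \left(-9\right) \left(-105\right) 5 \left(-21\right) = 945 \cdot 5 \left(-21\right) = 4725 \left(-21\right) = -99225$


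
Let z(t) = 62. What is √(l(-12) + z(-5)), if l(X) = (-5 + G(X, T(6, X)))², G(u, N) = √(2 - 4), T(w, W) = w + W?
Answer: √(85 - 10*I*√2) ≈ 9.2512 - 0.76434*I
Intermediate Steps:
T(w, W) = W + w
G(u, N) = I*√2 (G(u, N) = √(-2) = I*√2)
l(X) = (-5 + I*√2)²
√(l(-12) + z(-5)) = √((5 - I*√2)² + 62) = √(62 + (5 - I*√2)²)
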